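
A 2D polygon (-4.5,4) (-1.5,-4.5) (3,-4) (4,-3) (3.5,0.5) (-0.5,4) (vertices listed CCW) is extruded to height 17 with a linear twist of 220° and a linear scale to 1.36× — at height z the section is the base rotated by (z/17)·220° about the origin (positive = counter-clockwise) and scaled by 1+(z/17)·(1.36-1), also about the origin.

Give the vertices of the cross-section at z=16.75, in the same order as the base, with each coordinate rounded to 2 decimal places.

t = z/height = 16.75/17 = 0.985294
s = 1 + (scale-1)·z/height = 1 + (1.36-1)·16.75/17 = 1.354706
θ = twist·z/height = 220°·16.75/17 = 216.7647° = 3.783258 rad
cos θ = -0.801100, sin θ = -0.598530 (intermediates below are computed at full precision and shown rounded to 5 d.p.)
v1: (-4.5,4) → rotate → (5.99907,-0.51101) → ×s → (8.12698,-0.69227) → (8.13,-0.69)
v2: (-1.5,-4.5) → rotate → (-1.49174,4.50275) → ×s → (-2.02086,6.09990) → (-2.02,6.10)
v3: (3,-4) → rotate → (-4.79742,1.40881) → ×s → (-6.49910,1.90852) → (-6.50,1.91)
v4: (4,-3) → rotate → (-4.99999,0.00918) → ×s → (-6.77352,0.01244) → (-6.77,0.01)
v5: (3.5,0.5) → rotate → (-2.50459,-2.49541) → ×s → (-3.39298,-3.38054) → (-3.39,-3.38)
v6: (-0.5,4) → rotate → (2.79467,-2.90514) → ×s → (3.78596,-3.93560) → (3.79,-3.94)

Cross-section at z=16.75: (8.13,-0.69) (-2.02,6.10) (-6.50,1.91) (-6.77,0.01) (-3.39,-3.38) (3.79,-3.94)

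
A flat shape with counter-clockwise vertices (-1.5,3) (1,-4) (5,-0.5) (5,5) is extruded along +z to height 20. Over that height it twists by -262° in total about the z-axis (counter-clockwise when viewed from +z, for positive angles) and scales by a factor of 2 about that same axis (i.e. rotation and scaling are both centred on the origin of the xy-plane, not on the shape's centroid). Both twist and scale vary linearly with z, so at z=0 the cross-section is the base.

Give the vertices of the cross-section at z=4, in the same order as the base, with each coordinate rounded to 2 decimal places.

Cross-section at z=4: (1.75,3.62) (-3.07,-3.88) (3.19,-5.12) (8.41,-1.09)

t = z/height = 4/20 = 0.2
s = 1 + (scale-1)·z/height = 1 + (2-1)·4/20 = 1.200000
θ = twist·z/height = -262°·4/20 = -52.4000° = -0.914553 rad
cos θ = 0.610145, sin θ = -0.792290 (intermediates below are computed at full precision and shown rounded to 5 d.p.)
v1: (-1.5,3) → rotate → (1.46165,3.01887) → ×s → (1.75398,3.62264) → (1.75,3.62)
v2: (1,-4) → rotate → (-2.55901,-3.23287) → ×s → (-3.07082,-3.87944) → (-3.07,-3.88)
v3: (5,-0.5) → rotate → (2.65458,-4.26652) → ×s → (3.18550,-5.11982) → (3.19,-5.12)
v4: (5,5) → rotate → (7.01217,-0.91072) → ×s → (8.41461,-1.09287) → (8.41,-1.09)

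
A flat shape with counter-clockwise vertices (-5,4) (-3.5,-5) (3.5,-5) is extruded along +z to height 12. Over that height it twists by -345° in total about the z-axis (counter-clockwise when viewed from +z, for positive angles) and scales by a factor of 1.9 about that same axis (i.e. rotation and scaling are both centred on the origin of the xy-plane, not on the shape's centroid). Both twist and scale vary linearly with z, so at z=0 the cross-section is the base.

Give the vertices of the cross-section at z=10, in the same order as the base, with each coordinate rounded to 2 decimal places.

Cross-section at z=10: (-9.31,-6.24) (6.50,-8.47) (10.19,3.21)

t = z/height = 10/12 = 0.833333
s = 1 + (scale-1)·z/height = 1 + (1.9-1)·10/12 = 1.750000
θ = twist·z/height = -345°·10/12 = -287.5000° = -5.017822 rad
cos θ = 0.300706, sin θ = 0.953717 (intermediates below are computed at full precision and shown rounded to 5 d.p.)
v1: (-5,4) → rotate → (-5.31840,-3.56576) → ×s → (-9.30719,-6.24008) → (-9.31,-6.24)
v2: (-3.5,-5) → rotate → (3.71611,-4.84154) → ×s → (6.50320,-8.47269) → (6.50,-8.47)
v3: (3.5,-5) → rotate → (5.82106,1.83448) → ×s → (10.18685,3.21034) → (10.19,3.21)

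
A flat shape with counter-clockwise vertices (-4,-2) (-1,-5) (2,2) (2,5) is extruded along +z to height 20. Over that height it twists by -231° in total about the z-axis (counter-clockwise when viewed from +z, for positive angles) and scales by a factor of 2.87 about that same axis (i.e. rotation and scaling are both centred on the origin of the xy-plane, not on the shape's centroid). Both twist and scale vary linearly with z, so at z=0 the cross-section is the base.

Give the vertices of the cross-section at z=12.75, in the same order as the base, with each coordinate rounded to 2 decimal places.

t = z/height = 12.75/20 = 0.6375
s = 1 + (scale-1)·z/height = 1 + (2.87-1)·12.75/20 = 2.192125
θ = twist·z/height = -231°·12.75/20 = -147.2625° = -2.570215 rad
cos θ = -0.841157, sin θ = -0.540791 (intermediates below are computed at full precision and shown rounded to 5 d.p.)
v1: (-4,-2) → rotate → (2.28305,3.84548) → ×s → (5.00472,8.42977) → (5.00,8.43)
v2: (-1,-5) → rotate → (-1.86280,4.74658) → ×s → (-4.08349,10.40509) → (-4.08,10.41)
v3: (2,2) → rotate → (-0.60073,-2.76390) → ×s → (-1.31688,-6.05881) → (-1.32,-6.06)
v4: (2,5) → rotate → (1.02164,-5.28737) → ×s → (2.23956,-11.59057) → (2.24,-11.59)

Cross-section at z=12.75: (5.00,8.43) (-4.08,10.41) (-1.32,-6.06) (2.24,-11.59)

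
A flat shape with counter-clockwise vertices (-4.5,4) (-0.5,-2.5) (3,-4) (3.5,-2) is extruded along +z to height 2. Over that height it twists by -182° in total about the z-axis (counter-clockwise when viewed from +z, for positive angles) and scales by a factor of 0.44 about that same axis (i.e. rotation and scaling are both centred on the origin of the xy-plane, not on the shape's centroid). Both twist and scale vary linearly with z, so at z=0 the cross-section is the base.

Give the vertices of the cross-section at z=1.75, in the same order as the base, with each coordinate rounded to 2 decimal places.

t = z/height = 1.75/2 = 0.875
s = 1 + (scale-1)·z/height = 1 + (0.44-1)·1.75/2 = 0.510000
θ = twist·z/height = -182°·1.75/2 = -159.2500° = -2.779437 rad
cos θ = -0.935135, sin θ = -0.354291 (intermediates below are computed at full precision and shown rounded to 5 d.p.)
v1: (-4.5,4) → rotate → (5.62527,-2.14623) → ×s → (2.86889,-1.09458) → (2.87,-1.09)
v2: (-0.5,-2.5) → rotate → (-0.41816,2.51498) → ×s → (-0.21326,1.28264) → (-0.21,1.28)
v3: (3,-4) → rotate → (-4.22257,2.67767) → ×s → (-2.15351,1.36561) → (-2.15,1.37)
v4: (3.5,-2) → rotate → (-3.98156,0.63025) → ×s → (-2.03059,0.32143) → (-2.03,0.32)

Cross-section at z=1.75: (2.87,-1.09) (-0.21,1.28) (-2.15,1.37) (-2.03,0.32)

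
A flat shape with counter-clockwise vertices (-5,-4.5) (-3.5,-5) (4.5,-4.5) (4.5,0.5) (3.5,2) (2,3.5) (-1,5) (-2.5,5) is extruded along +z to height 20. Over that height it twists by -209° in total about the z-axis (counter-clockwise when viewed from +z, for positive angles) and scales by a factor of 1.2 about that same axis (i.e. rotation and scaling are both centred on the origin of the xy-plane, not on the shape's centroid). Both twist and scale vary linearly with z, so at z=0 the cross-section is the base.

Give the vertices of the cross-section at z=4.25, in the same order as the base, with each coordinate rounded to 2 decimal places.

Cross-section at z=4.25: (-7.01,0.30) (-6.25,-1.17) (0.07,-6.63) (3.72,-2.91) (4.07,-1.06) (4.04,1.15) (2.90,4.45) (1.79,5.55)

t = z/height = 4.25/20 = 0.2125
s = 1 + (scale-1)·z/height = 1 + (1.2-1)·4.25/20 = 1.042500
θ = twist·z/height = -209°·4.25/20 = -44.4125° = -0.775144 rad
cos θ = 0.714320, sin θ = -0.699819 (intermediates below are computed at full precision and shown rounded to 5 d.p.)
v1: (-5,-4.5) → rotate → (-6.72079,0.28466) → ×s → (-7.00642,0.29675) → (-7.01,0.30)
v2: (-3.5,-5) → rotate → (-5.99922,-1.12223) → ×s → (-6.25418,-1.16993) → (-6.25,-1.17)
v3: (4.5,-4.5) → rotate → (0.06525,-6.36363) → ×s → (0.06803,-6.63408) → (0.07,-6.63)
v4: (4.5,0.5) → rotate → (3.56435,-2.79203) → ×s → (3.71583,-2.91069) → (3.72,-2.91)
v5: (3.5,2) → rotate → (3.89976,-1.02073) → ×s → (4.06550,-1.06411) → (4.07,-1.06)
v6: (2,3.5) → rotate → (3.87801,1.10048) → ×s → (4.04282,1.14725) → (4.04,1.15)
v7: (-1,5) → rotate → (2.78478,4.27142) → ×s → (2.90313,4.45295) → (2.90,4.45)
v8: (-2.5,5) → rotate → (1.71330,5.32115) → ×s → (1.78611,5.54730) → (1.79,5.55)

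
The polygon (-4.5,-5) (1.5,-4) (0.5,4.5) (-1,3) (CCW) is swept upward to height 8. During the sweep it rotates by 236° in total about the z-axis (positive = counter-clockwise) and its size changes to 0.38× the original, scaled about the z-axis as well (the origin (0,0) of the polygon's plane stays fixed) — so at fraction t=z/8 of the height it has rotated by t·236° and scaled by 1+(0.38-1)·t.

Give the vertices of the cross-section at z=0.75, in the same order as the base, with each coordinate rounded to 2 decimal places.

t = z/height = 0.75/8 = 0.09375
s = 1 + (scale-1)·z/height = 1 + (0.38-1)·0.75/8 = 0.941875
θ = twist·z/height = 236°·0.75/8 = 22.1250° = 0.386154 rad
cos θ = 0.926364, sin θ = 0.376629 (intermediates below are computed at full precision and shown rounded to 5 d.p.)
v1: (-4.5,-5) → rotate → (-2.28550,-6.32665) → ×s → (-2.15265,-5.95891) → (-2.15,-5.96)
v2: (1.5,-4) → rotate → (2.89606,-3.14051) → ×s → (2.72773,-2.95797) → (2.73,-2.96)
v3: (0.5,4.5) → rotate → (-1.23165,4.35695) → ×s → (-1.16006,4.10371) → (-1.16,4.10)
v4: (-1,3) → rotate → (-2.05625,2.40246) → ×s → (-1.93673,2.26282) → (-1.94,2.26)

Cross-section at z=0.75: (-2.15,-5.96) (2.73,-2.96) (-1.16,4.10) (-1.94,2.26)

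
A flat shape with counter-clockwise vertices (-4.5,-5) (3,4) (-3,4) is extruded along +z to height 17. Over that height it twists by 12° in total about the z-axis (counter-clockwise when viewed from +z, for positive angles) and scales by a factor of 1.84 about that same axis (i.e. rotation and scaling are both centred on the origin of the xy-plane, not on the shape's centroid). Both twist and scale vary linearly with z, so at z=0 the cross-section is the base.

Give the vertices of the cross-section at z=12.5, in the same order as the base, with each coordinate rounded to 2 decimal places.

Cross-section at z=12.5: (-5.95,-9.11) (3.80,7.14) (-5.79,5.65)

t = z/height = 12.5/17 = 0.735294
s = 1 + (scale-1)·z/height = 1 + (1.84-1)·12.5/17 = 1.617647
θ = twist·z/height = 12°·12.5/17 = 8.8235° = 0.154000 rad
cos θ = 0.988165, sin θ = 0.153392 (intermediates below are computed at full precision and shown rounded to 5 d.p.)
v1: (-4.5,-5) → rotate → (-3.67979,-5.63109) → ×s → (-5.95260,-9.10912) → (-5.95,-9.11)
v2: (3,4) → rotate → (2.35093,4.41284) → ×s → (3.80297,7.13841) → (3.80,7.14)
v3: (-3,4) → rotate → (-3.57806,3.49249) → ×s → (-5.78804,5.64961) → (-5.79,5.65)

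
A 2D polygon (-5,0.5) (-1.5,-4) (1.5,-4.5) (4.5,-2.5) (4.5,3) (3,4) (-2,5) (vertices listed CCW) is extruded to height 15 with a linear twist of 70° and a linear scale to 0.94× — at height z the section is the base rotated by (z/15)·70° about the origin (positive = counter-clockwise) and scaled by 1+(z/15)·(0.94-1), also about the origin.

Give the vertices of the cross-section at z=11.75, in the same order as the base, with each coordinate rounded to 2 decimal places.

Cross-section at z=11.75: (-3.13,-3.62) (2.29,-3.36) (4.33,-1.30) (4.42,2.13) (0.13,5.15) (-1.47,4.53) (-4.99,1.19)

t = z/height = 11.75/15 = 0.783333
s = 1 + (scale-1)·z/height = 1 + (0.94-1)·11.75/15 = 0.953000
θ = twist·z/height = 70°·11.75/15 = 54.8333° = 0.957022 rad
cos θ = 0.575957, sin θ = 0.817480 (intermediates below are computed at full precision and shown rounded to 5 d.p.)
v1: (-5,0.5) → rotate → (-3.28852,-3.79942) → ×s → (-3.13396,-3.62085) → (-3.13,-3.62)
v2: (-1.5,-4) → rotate → (2.40599,-3.53005) → ×s → (2.29290,-3.36414) → (2.29,-3.36)
v3: (1.5,-4.5) → rotate → (4.54260,-1.36559) → ×s → (4.32909,-1.30140) → (4.33,-1.30)
v4: (4.5,-2.5) → rotate → (4.63551,2.23877) → ×s → (4.41764,2.13355) → (4.42,2.13)
v5: (4.5,3) → rotate → (0.13937,5.40653) → ×s → (0.13282,5.15242) → (0.13,5.15)
v6: (3,4) → rotate → (-1.54205,4.75627) → ×s → (-1.46957,4.53272) → (-1.47,4.53)
v7: (-2,5) → rotate → (-5.23931,1.24482) → ×s → (-4.99307,1.18632) → (-4.99,1.19)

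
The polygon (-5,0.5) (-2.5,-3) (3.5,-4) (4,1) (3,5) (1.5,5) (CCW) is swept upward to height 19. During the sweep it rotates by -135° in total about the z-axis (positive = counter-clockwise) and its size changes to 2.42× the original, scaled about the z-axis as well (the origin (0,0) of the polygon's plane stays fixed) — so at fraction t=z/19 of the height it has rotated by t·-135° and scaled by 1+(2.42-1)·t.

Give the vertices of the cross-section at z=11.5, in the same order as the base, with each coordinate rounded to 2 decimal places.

t = z/height = 11.5/19 = 0.605263
s = 1 + (scale-1)·z/height = 1 + (2.42-1)·11.5/19 = 1.859474
θ = twist·z/height = -135°·11.5/19 = -81.7105° = -1.426118 rad
cos θ = 0.144174, sin θ = -0.989552 (intermediates below are computed at full precision and shown rounded to 5 d.p.)
v1: (-5,0.5) → rotate → (-0.22610,5.01985) → ×s → (-0.42042,9.33428) → (-0.42,9.33)
v2: (-2.5,-3) → rotate → (-3.32909,2.04136) → ×s → (-6.19036,3.79585) → (-6.19,3.80)
v3: (3.5,-4) → rotate → (-3.45360,-4.04013) → ×s → (-6.42188,-7.51252) → (-6.42,-7.51)
v4: (4,1) → rotate → (1.56625,-3.81403) → ×s → (2.91240,-7.09210) → (2.91,-7.09)
v5: (3,5) → rotate → (5.38028,-2.24778) → ×s → (10.00450,-4.17970) → (10.00,-4.18)
v6: (1.5,5) → rotate → (5.16402,-0.76346) → ×s → (9.60237,-1.41963) → (9.60,-1.42)

Cross-section at z=11.5: (-0.42,9.33) (-6.19,3.80) (-6.42,-7.51) (2.91,-7.09) (10.00,-4.18) (9.60,-1.42)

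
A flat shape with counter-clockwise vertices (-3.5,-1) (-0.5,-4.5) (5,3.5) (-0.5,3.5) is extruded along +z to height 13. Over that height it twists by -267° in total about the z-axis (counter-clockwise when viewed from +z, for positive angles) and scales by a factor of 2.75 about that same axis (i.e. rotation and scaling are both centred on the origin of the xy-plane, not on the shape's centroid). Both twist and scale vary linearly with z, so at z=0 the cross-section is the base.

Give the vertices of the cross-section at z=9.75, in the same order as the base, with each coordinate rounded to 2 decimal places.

Cross-section at z=9.75: (8.39,-0.63) (4.69,9.36) (-13.65,-3.59) (-1.72,-7.99)

t = z/height = 9.75/13 = 0.75
s = 1 + (scale-1)·z/height = 1 + (2.75-1)·9.75/13 = 2.312500
θ = twist·z/height = -267°·9.75/13 = -200.2500° = -3.495022 rad
cos θ = -0.938191, sin θ = 0.346117 (intermediates below are computed at full precision and shown rounded to 5 d.p.)
v1: (-3.5,-1) → rotate → (3.62979,-0.27322) → ×s → (8.39388,-0.63182) → (8.39,-0.63)
v2: (-0.5,-4.5) → rotate → (2.02662,4.04880) → ×s → (4.68656,9.36286) → (4.69,9.36)
v3: (5,3.5) → rotate → (-5.90237,-1.55308) → ×s → (-13.64922,-3.59151) → (-13.65,-3.59)
v4: (-0.5,3.5) → rotate → (-0.74231,-3.45673) → ×s → (-1.71660,-7.99368) → (-1.72,-7.99)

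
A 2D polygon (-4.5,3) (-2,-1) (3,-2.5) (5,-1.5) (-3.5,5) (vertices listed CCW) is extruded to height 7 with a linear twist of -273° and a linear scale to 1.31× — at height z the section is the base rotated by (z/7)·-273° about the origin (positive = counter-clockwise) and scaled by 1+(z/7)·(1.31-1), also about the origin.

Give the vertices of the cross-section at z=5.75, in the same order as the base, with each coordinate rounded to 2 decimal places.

Cross-section at z=5.75: (1.42,-6.64) (2.67,-0.85) (-0.51,4.87) (-3.18,5.73) (-1.23,-7.56)

t = z/height = 5.75/7 = 0.821429
s = 1 + (scale-1)·z/height = 1 + (1.31-1)·5.75/7 = 1.254643
θ = twist·z/height = -273°·5.75/7 = -224.2500° = -3.913901 rad
cos θ = -0.716302, sin θ = 0.697790 (intermediates below are computed at full precision and shown rounded to 5 d.p.)
v1: (-4.5,3) → rotate → (1.12999,-5.28896) → ×s → (1.41773,-6.63576) → (1.42,-6.64)
v2: (-2,-1) → rotate → (2.13039,-0.67928) → ×s → (2.67288,-0.85225) → (2.67,-0.85)
v3: (3,-2.5) → rotate → (-0.40443,3.88413) → ×s → (-0.50741,4.87319) → (-0.51,4.87)
v4: (5,-1.5) → rotate → (-2.53482,4.56341) → ×s → (-3.18030,5.72544) → (-3.18,5.73)
v5: (-3.5,5) → rotate → (-0.98190,-6.02378) → ×s → (-1.23193,-7.55769) → (-1.23,-7.56)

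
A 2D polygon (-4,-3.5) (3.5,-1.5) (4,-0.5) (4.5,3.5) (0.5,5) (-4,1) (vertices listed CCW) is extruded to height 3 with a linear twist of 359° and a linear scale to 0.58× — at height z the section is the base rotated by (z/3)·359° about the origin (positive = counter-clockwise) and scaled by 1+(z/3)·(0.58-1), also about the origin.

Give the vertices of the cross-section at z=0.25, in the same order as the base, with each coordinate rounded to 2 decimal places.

t = z/height = 0.25/3 = 0.0833333
s = 1 + (scale-1)·z/height = 1 + (0.58-1)·0.25/3 = 0.965000
θ = twist·z/height = 359°·0.25/3 = 29.9167° = 0.522144 rad
cos θ = 0.866752, sin θ = 0.498740 (intermediates below are computed at full precision and shown rounded to 5 d.p.)
v1: (-4,-3.5) → rotate → (-1.72142,-5.02859) → ×s → (-1.66117,-4.85259) → (-1.66,-4.85)
v2: (3.5,-1.5) → rotate → (3.78174,0.44546) → ×s → (3.64938,0.42987) → (3.65,0.43)
v3: (4,-0.5) → rotate → (3.71638,1.56158) → ×s → (3.58630,1.50693) → (3.59,1.51)
v4: (4.5,3.5) → rotate → (2.15479,5.27796) → ×s → (2.07938,5.09323) → (2.08,5.09)
v5: (0.5,5) → rotate → (-2.06032,4.58313) → ×s → (-1.98821,4.42272) → (-1.99,4.42)
v6: (-4,1) → rotate → (-3.96575,-1.12821) → ×s → (-3.82695,-1.08872) → (-3.83,-1.09)

Cross-section at z=0.25: (-1.66,-4.85) (3.65,0.43) (3.59,1.51) (2.08,5.09) (-1.99,4.42) (-3.83,-1.09)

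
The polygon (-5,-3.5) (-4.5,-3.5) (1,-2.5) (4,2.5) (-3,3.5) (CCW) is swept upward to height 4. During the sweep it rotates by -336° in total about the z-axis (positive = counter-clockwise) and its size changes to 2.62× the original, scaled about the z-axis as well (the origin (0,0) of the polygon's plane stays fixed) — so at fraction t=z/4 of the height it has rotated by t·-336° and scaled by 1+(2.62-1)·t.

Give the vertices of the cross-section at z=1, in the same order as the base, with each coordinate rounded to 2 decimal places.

Cross-section at z=1: (-5.62,6.47) (-5.55,5.77) (-3.35,-1.76) (4.08,-5.22) (4.45,4.71)

t = z/height = 1/4 = 0.25
s = 1 + (scale-1)·z/height = 1 + (2.62-1)·1/4 = 1.405000
θ = twist·z/height = -336°·1/4 = -84.0000° = -1.466077 rad
cos θ = 0.104528, sin θ = -0.994522 (intermediates below are computed at full precision and shown rounded to 5 d.p.)
v1: (-5,-3.5) → rotate → (-4.00347,4.60676) → ×s → (-5.62487,6.47250) → (-5.62,6.47)
v2: (-4.5,-3.5) → rotate → (-3.95120,4.10950) → ×s → (-5.55144,5.77385) → (-5.55,5.77)
v3: (1,-2.5) → rotate → (-2.38178,-1.25584) → ×s → (-3.34640,-1.76446) → (-3.35,-1.76)
v4: (4,2.5) → rotate → (2.90442,-3.71677) → ×s → (4.08071,-5.22206) → (4.08,-5.22)
v5: (-3,3.5) → rotate → (3.16724,3.34942) → ×s → (4.44997,4.70593) → (4.45,4.71)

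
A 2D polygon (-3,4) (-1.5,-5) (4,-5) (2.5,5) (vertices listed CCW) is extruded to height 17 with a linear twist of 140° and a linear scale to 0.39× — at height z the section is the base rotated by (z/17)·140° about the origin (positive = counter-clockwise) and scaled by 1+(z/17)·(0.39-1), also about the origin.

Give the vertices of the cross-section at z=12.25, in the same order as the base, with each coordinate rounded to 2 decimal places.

Cross-section at z=12.25: (-1.88,-2.07) (2.91,-0.30) (2.33,2.73) (-3.02,0.85)

t = z/height = 12.25/17 = 0.720588
s = 1 + (scale-1)·z/height = 1 + (0.39-1)·12.25/17 = 0.560441
θ = twist·z/height = 140°·12.25/17 = 100.8824° = 1.760729 rad
cos θ = -0.188793, sin θ = 0.982017 (intermediates below are computed at full precision and shown rounded to 5 d.p.)
v1: (-3,4) → rotate → (-3.36169,-3.70122) → ×s → (-1.88403,-2.07432) → (-1.88,-2.07)
v2: (-1.5,-5) → rotate → (5.19327,-0.52906) → ×s → (2.91052,-0.29651) → (2.91,-0.30)
v3: (4,-5) → rotate → (4.15491,4.87203) → ×s → (2.32858,2.73049) → (2.33,2.73)
v4: (2.5,5) → rotate → (-5.38207,1.51108) → ×s → (-3.01633,0.84687) → (-3.02,0.85)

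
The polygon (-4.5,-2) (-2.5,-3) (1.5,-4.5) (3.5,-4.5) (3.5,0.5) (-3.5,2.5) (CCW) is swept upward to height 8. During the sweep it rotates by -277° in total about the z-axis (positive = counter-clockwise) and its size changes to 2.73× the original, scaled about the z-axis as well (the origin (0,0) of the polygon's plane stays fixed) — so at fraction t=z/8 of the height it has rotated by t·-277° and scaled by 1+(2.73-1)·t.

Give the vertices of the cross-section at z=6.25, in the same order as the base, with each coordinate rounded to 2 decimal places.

t = z/height = 6.25/8 = 0.78125
s = 1 + (scale-1)·z/height = 1 + (2.73-1)·6.25/8 = 2.351563
θ = twist·z/height = -277°·6.25/8 = -216.4063° = -3.777002 rad
cos θ = -0.804829, sin θ = 0.593507 (intermediates below are computed at full precision and shown rounded to 5 d.p.)
v1: (-4.5,-2) → rotate → (4.80874,-1.06112) → ×s → (11.30806,-2.49529) → (11.31,-2.50)
v2: (-2.5,-3) → rotate → (3.79259,0.93072) → ×s → (8.91852,2.18865) → (8.92,2.19)
v3: (1.5,-4.5) → rotate → (1.46354,4.51199) → ×s → (3.44160,10.61023) → (3.44,10.61)
v4: (3.5,-4.5) → rotate → (-0.14612,5.69900) → ×s → (-0.34361,13.40156) → (-0.34,13.40)
v5: (3.5,0.5) → rotate → (-3.11366,1.67486) → ×s → (-7.32195,3.93854) → (-7.32,3.94)
v6: (-3.5,2.5) → rotate → (1.33314,-4.08935) → ×s → (3.13495,-9.61635) → (3.13,-9.62)

Cross-section at z=6.25: (11.31,-2.50) (8.92,2.19) (3.44,10.61) (-0.34,13.40) (-7.32,3.94) (3.13,-9.62)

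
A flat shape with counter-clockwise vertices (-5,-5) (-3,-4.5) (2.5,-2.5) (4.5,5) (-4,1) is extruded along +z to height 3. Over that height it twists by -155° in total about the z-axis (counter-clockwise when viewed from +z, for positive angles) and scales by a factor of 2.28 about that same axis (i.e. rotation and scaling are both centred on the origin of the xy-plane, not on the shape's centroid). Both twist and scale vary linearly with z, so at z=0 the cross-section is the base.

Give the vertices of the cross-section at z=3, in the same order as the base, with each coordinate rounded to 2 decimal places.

t = z/height = 3/3 = 1
s = 1 + (scale-1)·z/height = 1 + (2.28-1)·3/3 = 2.280000
θ = twist·z/height = -155°·3/3 = -155.0000° = -2.705260 rad
cos θ = -0.906308, sin θ = -0.422618 (intermediates below are computed at full precision and shown rounded to 5 d.p.)
v1: (-5,-5) → rotate → (2.41845,6.64463) → ×s → (5.51406,15.14976) → (5.51,15.15)
v2: (-3,-4.5) → rotate → (0.81714,5.34624) → ×s → (1.86308,12.18943) → (1.86,12.19)
v3: (2.5,-2.5) → rotate → (-3.32232,1.20922) → ×s → (-7.57488,2.75703) → (-7.57,2.76)
v4: (4.5,5) → rotate → (-1.96529,-6.43332) → ×s → (-4.48087,-14.66797) → (-4.48,-14.67)
v5: (-4,1) → rotate → (4.04785,0.78417) → ×s → (9.22910,1.78790) → (9.23,1.79)

Cross-section at z=3: (5.51,15.15) (1.86,12.19) (-7.57,2.76) (-4.48,-14.67) (9.23,1.79)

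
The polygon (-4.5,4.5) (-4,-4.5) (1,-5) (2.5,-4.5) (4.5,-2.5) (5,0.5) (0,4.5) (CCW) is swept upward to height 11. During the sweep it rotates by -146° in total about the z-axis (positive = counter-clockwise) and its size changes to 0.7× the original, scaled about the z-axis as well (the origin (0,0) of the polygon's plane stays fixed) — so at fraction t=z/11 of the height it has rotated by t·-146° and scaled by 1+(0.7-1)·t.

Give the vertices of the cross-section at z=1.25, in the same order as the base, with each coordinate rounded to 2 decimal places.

Cross-section at z=1.25: (-2.92,5.41) (-4.94,-3.06) (-0.45,-4.90) (1.07,-4.86) (3.48,-3.56) (4.77,-0.92) (1.24,4.17)

t = z/height = 1.25/11 = 0.113636
s = 1 + (scale-1)·z/height = 1 + (0.7-1)·1.25/11 = 0.965909
θ = twist·z/height = -146°·1.25/11 = -16.5909° = -0.289566 rad
cos θ = 0.958368, sin θ = -0.285536 (intermediates below are computed at full precision and shown rounded to 5 d.p.)
v1: (-4.5,4.5) → rotate → (-3.02774,5.59757) → ×s → (-2.92452,5.40674) → (-2.92,5.41)
v2: (-4,-4.5) → rotate → (-5.11838,-3.17051) → ×s → (-4.94389,-3.06242) → (-4.94,-3.06)
v3: (1,-5) → rotate → (-0.46931,-5.07738) → ×s → (-0.45331,-4.90428) → (-0.45,-4.90)
v4: (2.5,-4.5) → rotate → (1.11101,-5.02650) → ×s → (1.07313,-4.85514) → (1.07,-4.86)
v5: (4.5,-2.5) → rotate → (3.59881,-3.68083) → ×s → (3.47613,-3.55535) → (3.48,-3.56)
v6: (5,0.5) → rotate → (4.93461,-0.94850) → ×s → (4.76638,-0.91616) → (4.77,-0.92)
v7: (0,4.5) → rotate → (1.28491,4.31266) → ×s → (1.24111,4.16563) → (1.24,4.17)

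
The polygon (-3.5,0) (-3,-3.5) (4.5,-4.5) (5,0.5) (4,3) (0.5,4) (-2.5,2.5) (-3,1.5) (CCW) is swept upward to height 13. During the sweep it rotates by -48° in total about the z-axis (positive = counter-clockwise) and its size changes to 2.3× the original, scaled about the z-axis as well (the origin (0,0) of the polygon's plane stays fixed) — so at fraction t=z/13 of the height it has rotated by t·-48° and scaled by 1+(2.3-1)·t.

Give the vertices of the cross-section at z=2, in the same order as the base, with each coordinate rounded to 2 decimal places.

Cross-section at z=2: (-4.17,0.54) (-4.11,-3.70) (4.66,-6.05) (6.03,-0.18) (5.22,2.95) (1.21,4.68) (-2.59,3.36) (-3.34,2.25)

t = z/height = 2/13 = 0.153846
s = 1 + (scale-1)·z/height = 1 + (2.3-1)·2/13 = 1.200000
θ = twist·z/height = -48°·2/13 = -7.3846° = -0.128886 rad
cos θ = 0.991706, sin θ = -0.128529 (intermediates below are computed at full precision and shown rounded to 5 d.p.)
v1: (-3.5,0) → rotate → (-3.47097,0.44985) → ×s → (-4.16516,0.53982) → (-4.17,0.54)
v2: (-3,-3.5) → rotate → (-3.42497,-3.08538) → ×s → (-4.10996,-3.70246) → (-4.11,-3.70)
v3: (4.5,-4.5) → rotate → (3.88429,-5.04106) → ×s → (4.66115,-6.04927) → (4.66,-6.05)
v4: (5,0.5) → rotate → (5.02279,-0.14679) → ×s → (6.02735,-0.17615) → (6.03,-0.18)
v5: (4,3) → rotate → (4.35241,2.46100) → ×s → (5.22289,2.95320) → (5.22,2.95)
v6: (0.5,4) → rotate → (1.00997,3.90256) → ×s → (1.21196,4.68307) → (1.21,4.68)
v7: (-2.5,2.5) → rotate → (-2.15794,2.80059) → ×s → (-2.58953,3.36071) → (-2.59,3.36)
v8: (-3,1.5) → rotate → (-2.78232,1.87315) → ×s → (-3.33879,2.24778) → (-3.34,2.25)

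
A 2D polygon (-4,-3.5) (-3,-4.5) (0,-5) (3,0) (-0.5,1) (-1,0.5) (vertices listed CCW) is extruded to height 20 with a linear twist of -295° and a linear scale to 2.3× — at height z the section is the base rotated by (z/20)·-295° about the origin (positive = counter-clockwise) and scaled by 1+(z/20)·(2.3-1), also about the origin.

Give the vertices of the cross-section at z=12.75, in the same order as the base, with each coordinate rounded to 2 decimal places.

t = z/height = 12.75/20 = 0.6375
s = 1 + (scale-1)·z/height = 1 + (2.3-1)·12.75/20 = 1.828750
θ = twist·z/height = -295°·12.75/20 = -188.0625° = -3.282310 rad
cos θ = -0.990116, sin θ = 0.140253 (intermediates below are computed at full precision and shown rounded to 5 d.p.)
v1: (-4,-3.5) → rotate → (4.45135,2.90439) → ×s → (8.14040,5.31141) → (8.14,5.31)
v2: (-3,-4.5) → rotate → (3.60149,4.03476) → ×s → (6.58622,7.37857) → (6.59,7.38)
v3: (0,-5) → rotate → (0.70127,4.95058) → ×s → (1.28244,9.05337) → (1.28,9.05)
v4: (3,0) → rotate → (-2.97035,0.42076) → ×s → (-5.43202,0.76946) → (-5.43,0.77)
v5: (-0.5,1) → rotate → (0.35480,-1.06024) → ×s → (0.64885,-1.93892) → (0.65,-1.94)
v6: (-1,0.5) → rotate → (0.91999,-0.63531) → ×s → (1.68243,-1.16183) → (1.68,-1.16)

Cross-section at z=12.75: (8.14,5.31) (6.59,7.38) (1.28,9.05) (-5.43,0.77) (0.65,-1.94) (1.68,-1.16)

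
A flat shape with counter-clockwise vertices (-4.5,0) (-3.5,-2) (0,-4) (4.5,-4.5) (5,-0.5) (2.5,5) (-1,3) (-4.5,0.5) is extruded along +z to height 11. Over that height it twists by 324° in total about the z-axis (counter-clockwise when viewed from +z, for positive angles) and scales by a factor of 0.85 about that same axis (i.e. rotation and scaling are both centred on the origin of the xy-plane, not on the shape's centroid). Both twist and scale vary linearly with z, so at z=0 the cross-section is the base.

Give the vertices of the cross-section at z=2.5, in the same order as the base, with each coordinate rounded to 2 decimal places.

t = z/height = 2.5/11 = 0.227273
s = 1 + (scale-1)·z/height = 1 + (0.85-1)·2.5/11 = 0.965909
θ = twist·z/height = 324°·2.5/11 = 73.6364° = 1.285197 rad
cos θ = 0.281733, sin θ = 0.959493 (intermediates below are computed at full precision and shown rounded to 5 d.p.)
v1: (-4.5,0) → rotate → (-1.26780,-4.31772) → ×s → (-1.22458,-4.17052) → (-1.22,-4.17)
v2: (-3.5,-2) → rotate → (0.93292,-3.92169) → ×s → (0.90112,-3.78800) → (0.90,-3.79)
v3: (0,-4) → rotate → (3.83797,-1.12693) → ×s → (3.70713,-1.08851) → (3.71,-1.09)
v4: (4.5,-4.5) → rotate → (5.58551,3.04992) → ×s → (5.39510,2.94595) → (5.40,2.95)
v5: (5,-0.5) → rotate → (1.88841,4.65660) → ×s → (1.82403,4.49785) → (1.82,4.50)
v6: (2.5,5) → rotate → (-4.09313,3.80740) → ×s → (-3.95359,3.67760) → (-3.95,3.68)
v7: (-1,3) → rotate → (-3.16021,-0.11430) → ×s → (-3.05248,-0.11040) → (-3.05,-0.11)
v8: (-4.5,0.5) → rotate → (-1.74754,-4.17685) → ×s → (-1.68797,-4.03446) → (-1.69,-4.03)

Cross-section at z=2.5: (-1.22,-4.17) (0.90,-3.79) (3.71,-1.09) (5.40,2.95) (1.82,4.50) (-3.95,3.68) (-3.05,-0.11) (-1.69,-4.03)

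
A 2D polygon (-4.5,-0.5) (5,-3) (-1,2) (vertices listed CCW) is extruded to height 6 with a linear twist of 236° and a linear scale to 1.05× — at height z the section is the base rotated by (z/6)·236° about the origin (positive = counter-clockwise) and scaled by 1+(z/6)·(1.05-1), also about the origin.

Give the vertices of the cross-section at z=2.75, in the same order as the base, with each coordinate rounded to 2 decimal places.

Cross-section at z=2.75: (1.92,-4.21) (1.32,5.82) (-1.62,-1.61)

t = z/height = 2.75/6 = 0.458333
s = 1 + (scale-1)·z/height = 1 + (1.05-1)·2.75/6 = 1.022917
θ = twist·z/height = 236°·2.75/6 = 108.1667° = 1.887864 rad
cos θ = -0.311782, sin θ = 0.950154 (intermediates below are computed at full precision and shown rounded to 5 d.p.)
v1: (-4.5,-0.5) → rotate → (1.87810,-4.11980) → ×s → (1.92114,-4.21421) → (1.92,-4.21)
v2: (5,-3) → rotate → (1.29155,5.68611) → ×s → (1.32115,5.81642) → (1.32,5.82)
v3: (-1,2) → rotate → (-1.58853,-1.57372) → ×s → (-1.62493,-1.60978) → (-1.62,-1.61)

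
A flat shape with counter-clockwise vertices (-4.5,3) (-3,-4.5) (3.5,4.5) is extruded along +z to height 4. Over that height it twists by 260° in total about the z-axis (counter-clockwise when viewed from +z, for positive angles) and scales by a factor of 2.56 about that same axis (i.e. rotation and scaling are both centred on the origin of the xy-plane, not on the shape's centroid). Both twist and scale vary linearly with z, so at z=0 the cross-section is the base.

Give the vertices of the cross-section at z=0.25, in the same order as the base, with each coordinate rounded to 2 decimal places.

t = z/height = 0.25/4 = 0.0625
s = 1 + (scale-1)·z/height = 1 + (2.56-1)·0.25/4 = 1.097500
θ = twist·z/height = 260°·0.25/4 = 16.2500° = 0.283616 rad
cos θ = 0.960050, sin θ = 0.279829 (intermediates below are computed at full precision and shown rounded to 5 d.p.)
v1: (-4.5,3) → rotate → (-5.15971,1.62092) → ×s → (-5.66278,1.77896) → (-5.66,1.78)
v2: (-3,-4.5) → rotate → (-1.62092,-5.15971) → ×s → (-1.77896,-5.66278) → (-1.78,-5.66)
v3: (3.5,4.5) → rotate → (2.10094,5.29963) → ×s → (2.30579,5.81634) → (2.31,5.82)

Cross-section at z=0.25: (-5.66,1.78) (-1.78,-5.66) (2.31,5.82)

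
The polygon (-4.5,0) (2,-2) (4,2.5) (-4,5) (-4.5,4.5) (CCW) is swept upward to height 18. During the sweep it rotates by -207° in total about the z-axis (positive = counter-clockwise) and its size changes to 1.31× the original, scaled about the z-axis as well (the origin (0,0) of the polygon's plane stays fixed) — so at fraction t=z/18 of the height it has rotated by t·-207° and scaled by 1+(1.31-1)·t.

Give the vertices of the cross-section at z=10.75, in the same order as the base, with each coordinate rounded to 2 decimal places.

t = z/height = 10.75/18 = 0.597222
s = 1 + (scale-1)·z/height = 1 + (1.31-1)·10.75/18 = 1.185139
θ = twist·z/height = -207°·10.75/18 = -123.6250° = -2.157663 rad
cos θ = -0.553755, sin θ = -0.832680 (intermediates below are computed at full precision and shown rounded to 5 d.p.)
v1: (-4.5,0) → rotate → (2.49190,3.74706) → ×s → (2.95324,4.44078) → (2.95,4.44)
v2: (2,-2) → rotate → (-2.77287,-0.55785) → ×s → (-3.28624,-0.66113) → (-3.29,-0.66)
v3: (4,2.5) → rotate → (-0.13332,-4.71511) → ×s → (-0.15800,-5.58806) → (-0.16,-5.59)
v4: (-4,5) → rotate → (6.37842,0.56194) → ×s → (7.55931,0.66598) → (7.56,0.67)
v5: (-4.5,4.5) → rotate → (6.23896,1.25516) → ×s → (7.39403,1.48754) → (7.39,1.49)

Cross-section at z=10.75: (2.95,4.44) (-3.29,-0.66) (-0.16,-5.59) (7.56,0.67) (7.39,1.49)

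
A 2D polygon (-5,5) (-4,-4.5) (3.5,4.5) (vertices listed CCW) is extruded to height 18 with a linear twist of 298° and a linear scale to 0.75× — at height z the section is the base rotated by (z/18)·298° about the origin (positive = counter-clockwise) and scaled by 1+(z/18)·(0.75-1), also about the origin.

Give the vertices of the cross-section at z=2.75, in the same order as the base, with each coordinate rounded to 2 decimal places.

Cross-section at z=2.75: (-6.80,-0.06) (0.39,-5.78) (-0.73,5.43)

t = z/height = 2.75/18 = 0.152778
s = 1 + (scale-1)·z/height = 1 + (0.75-1)·2.75/18 = 0.961806
θ = twist·z/height = 298°·2.75/18 = 45.5278° = 0.794610 rad
cos θ = 0.700563, sin θ = 0.713590 (intermediates below are computed at full precision and shown rounded to 5 d.p.)
v1: (-5,5) → rotate → (-7.07077,-0.06513) → ×s → (-6.80070,-0.06265) → (-6.80,-0.06)
v2: (-4,-4.5) → rotate → (0.40890,-6.00690) → ×s → (0.39328,-5.77747) → (0.39,-5.78)
v3: (3.5,4.5) → rotate → (-0.75918,5.65010) → ×s → (-0.73019,5.43430) → (-0.73,5.43)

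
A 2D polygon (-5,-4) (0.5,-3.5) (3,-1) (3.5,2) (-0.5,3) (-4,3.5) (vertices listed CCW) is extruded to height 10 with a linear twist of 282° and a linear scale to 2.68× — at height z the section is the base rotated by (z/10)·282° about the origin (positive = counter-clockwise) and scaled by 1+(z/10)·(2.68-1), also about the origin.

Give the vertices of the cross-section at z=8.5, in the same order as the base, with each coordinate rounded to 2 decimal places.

t = z/height = 8.5/10 = 0.85
s = 1 + (scale-1)·z/height = 1 + (2.68-1)·8.5/10 = 2.428000
θ = twist·z/height = 282°·8.5/10 = 239.7000° = 4.183554 rad
cos θ = -0.504528, sin θ = -0.863396 (intermediates below are computed at full precision and shown rounded to 5 d.p.)
v1: (-5,-4) → rotate → (-0.93094,6.33509) → ×s → (-2.26033,15.38159) → (-2.26,15.38)
v2: (0.5,-3.5) → rotate → (-3.27415,1.33415) → ×s → (-7.94963,3.23931) → (-7.95,3.24)
v3: (3,-1) → rotate → (-2.37698,-2.08566) → ×s → (-5.77130,-5.06398) → (-5.77,-5.06)
v4: (3.5,2) → rotate → (-0.03906,-4.03094) → ×s → (-0.09483,-9.78712) → (-0.09,-9.79)
v5: (-0.5,3) → rotate → (2.84245,-1.08189) → ×s → (6.90147,-2.62682) → (6.90,-2.63)
v6: (-4,3.5) → rotate → (5.03999,1.68774) → ×s → (12.23711,4.09782) → (12.24,4.10)

Cross-section at z=8.5: (-2.26,15.38) (-7.95,3.24) (-5.77,-5.06) (-0.09,-9.79) (6.90,-2.63) (12.24,4.10)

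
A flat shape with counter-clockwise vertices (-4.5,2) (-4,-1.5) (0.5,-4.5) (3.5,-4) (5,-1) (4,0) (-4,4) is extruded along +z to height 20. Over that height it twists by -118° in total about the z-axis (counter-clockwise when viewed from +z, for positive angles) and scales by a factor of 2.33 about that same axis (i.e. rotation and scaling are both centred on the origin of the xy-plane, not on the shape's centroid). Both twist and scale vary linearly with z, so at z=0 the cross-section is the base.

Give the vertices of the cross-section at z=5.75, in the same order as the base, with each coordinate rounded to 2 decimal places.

Cross-section at z=5.75: (-3.62,5.77) (-5.75,1.37) (-2.90,-5.55) (0.93,-7.29) (4.96,-5.00) (4.59,-3.09) (-1.50,7.67)

t = z/height = 5.75/20 = 0.2875
s = 1 + (scale-1)·z/height = 1 + (2.33-1)·5.75/20 = 1.382375
θ = twist·z/height = -118°·5.75/20 = -33.9250° = -0.592103 rad
cos θ = 0.829769, sin θ = -0.558107 (intermediates below are computed at full precision and shown rounded to 5 d.p.)
v1: (-4.5,2) → rotate → (-2.61775,4.17102) → ×s → (-3.61871,5.76591) → (-3.62,5.77)
v2: (-4,-1.5) → rotate → (-4.15624,0.98778) → ×s → (-5.74548,1.36548) → (-5.75,1.37)
v3: (0.5,-4.5) → rotate → (-2.09660,-4.01301) → ×s → (-2.89828,-5.54749) → (-2.90,-5.55)
v4: (3.5,-4) → rotate → (0.67176,-5.27245) → ×s → (0.92863,-7.28850) → (0.93,-7.29)
v5: (5,-1) → rotate → (3.59074,-3.62030) → ×s → (4.96375,-5.00462) → (4.96,-5.00)
v6: (4,0) → rotate → (3.31908,-2.23243) → ×s → (4.58821,-3.08605) → (4.59,-3.09)
v7: (-4,4) → rotate → (-1.08665,5.55150) → ×s → (-1.50215,7.67426) → (-1.50,7.67)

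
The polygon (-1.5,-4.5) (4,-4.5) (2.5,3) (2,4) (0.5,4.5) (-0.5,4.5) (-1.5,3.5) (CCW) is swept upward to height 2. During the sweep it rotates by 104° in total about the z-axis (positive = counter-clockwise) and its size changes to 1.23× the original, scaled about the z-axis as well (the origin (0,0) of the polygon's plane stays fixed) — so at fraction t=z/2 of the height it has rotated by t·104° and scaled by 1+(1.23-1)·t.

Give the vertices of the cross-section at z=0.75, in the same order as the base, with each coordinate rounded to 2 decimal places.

Cross-section at z=0.75: (1.81,-4.82) (6.45,-1.06) (0.06,4.24) (-1.05,4.74) (-2.65,4.14) (-3.50,3.46) (-3.66,1.93)

t = z/height = 0.75/2 = 0.375
s = 1 + (scale-1)·z/height = 1 + (1.23-1)·0.75/2 = 1.086250
θ = twist·z/height = 104°·0.75/2 = 39.0000° = 0.680678 rad
cos θ = 0.777146, sin θ = 0.629320 (intermediates below are computed at full precision and shown rounded to 5 d.p.)
v1: (-1.5,-4.5) → rotate → (1.66622,-4.44114) → ×s → (1.80993,-4.82419) → (1.81,-4.82)
v2: (4,-4.5) → rotate → (5.94053,-0.97988) → ×s → (6.45290,-1.06439) → (6.45,-1.06)
v3: (2.5,3) → rotate → (0.05490,3.90474) → ×s → (0.05964,4.24152) → (0.06,4.24)
v4: (2,4) → rotate → (-0.96299,4.36722) → ×s → (-1.04605,4.74390) → (-1.05,4.74)
v5: (0.5,4.5) → rotate → (-2.44337,3.81182) → ×s → (-2.65411,4.14059) → (-2.65,4.14)
v6: (-0.5,4.5) → rotate → (-3.22051,3.18250) → ×s → (-3.49828,3.45699) → (-3.50,3.46)
v7: (-1.5,3.5) → rotate → (-3.36834,1.77603) → ×s → (-3.65886,1.92921) → (-3.66,1.93)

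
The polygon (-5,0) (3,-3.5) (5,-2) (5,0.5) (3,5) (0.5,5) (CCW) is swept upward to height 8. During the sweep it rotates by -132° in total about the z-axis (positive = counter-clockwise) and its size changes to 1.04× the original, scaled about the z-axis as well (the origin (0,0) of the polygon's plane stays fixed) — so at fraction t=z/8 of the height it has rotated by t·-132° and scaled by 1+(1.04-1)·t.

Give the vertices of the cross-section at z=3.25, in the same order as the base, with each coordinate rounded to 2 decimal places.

t = z/height = 3.25/8 = 0.40625
s = 1 + (scale-1)·z/height = 1 + (1.04-1)·3.25/8 = 1.016250
θ = twist·z/height = -132°·3.25/8 = -53.6250° = -0.935933 rad
cos θ = 0.593068, sin θ = -0.805153 (intermediates below are computed at full precision and shown rounded to 5 d.p.)
v1: (-5,0) → rotate → (-2.96534,4.02576) → ×s → (-3.01352,4.09118) → (-3.01,4.09)
v2: (3,-3.5) → rotate → (-1.03883,-4.49119) → ×s → (-1.05571,-4.56418) → (-1.06,-4.56)
v3: (5,-2) → rotate → (1.35503,-5.21190) → ×s → (1.37705,-5.29659) → (1.38,-5.30)
v4: (5,0.5) → rotate → (3.36791,-3.72923) → ×s → (3.42264,-3.78983) → (3.42,-3.79)
v5: (3,5) → rotate → (5.80497,0.54988) → ×s → (5.89930,0.55882) → (5.90,0.56)
v6: (0.5,5) → rotate → (4.32230,2.56276) → ×s → (4.39253,2.60441) → (4.39,2.60)

Cross-section at z=3.25: (-3.01,4.09) (-1.06,-4.56) (1.38,-5.30) (3.42,-3.79) (5.90,0.56) (4.39,2.60)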